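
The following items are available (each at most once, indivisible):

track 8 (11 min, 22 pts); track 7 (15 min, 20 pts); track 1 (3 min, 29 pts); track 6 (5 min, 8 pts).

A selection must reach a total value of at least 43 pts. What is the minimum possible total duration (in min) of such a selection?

14

Subsets with value ≥ 43, sorted by total duration:
- track 8+track 1: duration 14, value 51
- track 7+track 1: duration 18, value 49
- track 8+track 1+track 6: duration 19, value 59
- track 7+track 1+track 6: duration 23, value 57
Minimum duration: 14 min.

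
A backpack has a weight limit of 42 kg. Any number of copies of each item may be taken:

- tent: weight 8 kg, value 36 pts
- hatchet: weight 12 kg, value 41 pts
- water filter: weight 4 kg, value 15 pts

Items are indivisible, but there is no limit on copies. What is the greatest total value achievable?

Best value-per-unit is tent at 36/8, and filling with it alone uses weight 5×8=40. No mix of the others beats 5×36 = 180.

180 pts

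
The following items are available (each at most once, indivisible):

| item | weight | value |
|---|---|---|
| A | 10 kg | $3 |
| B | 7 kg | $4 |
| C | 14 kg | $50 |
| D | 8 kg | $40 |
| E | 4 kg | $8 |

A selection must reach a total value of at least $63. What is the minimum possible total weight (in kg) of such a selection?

Subsets with value ≥ 63, sorted by total weight:
- C+D: weight 22, value 90
- C+D+E: weight 26, value 98
Minimum weight: 22 kg.

22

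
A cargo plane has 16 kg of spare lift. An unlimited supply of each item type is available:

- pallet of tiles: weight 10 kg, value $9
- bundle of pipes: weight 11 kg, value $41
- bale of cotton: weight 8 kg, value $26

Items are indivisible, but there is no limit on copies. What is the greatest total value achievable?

$52

Best value-per-unit is bundle of pipes at 41/11; filling with it alone gives 1×41 = 41.
Optimal mix: 2×bale of cotton → weight 16, value 52.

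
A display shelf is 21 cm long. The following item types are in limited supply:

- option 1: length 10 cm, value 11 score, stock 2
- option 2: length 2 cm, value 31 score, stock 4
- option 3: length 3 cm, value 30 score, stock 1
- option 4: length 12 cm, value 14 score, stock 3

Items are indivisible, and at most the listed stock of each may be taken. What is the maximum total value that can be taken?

165 score

Best selections within length 21 and stock limits:
- 1×option 1 + 4×option 2 + 1×option 3: length 21, value 165
- 4×option 2 + 1×option 3: length 11, value 154
Best: 165 score.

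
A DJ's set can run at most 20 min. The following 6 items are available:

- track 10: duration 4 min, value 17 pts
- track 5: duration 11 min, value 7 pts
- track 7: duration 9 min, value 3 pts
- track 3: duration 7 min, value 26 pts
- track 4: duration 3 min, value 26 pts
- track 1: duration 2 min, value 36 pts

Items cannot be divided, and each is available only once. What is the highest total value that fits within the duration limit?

105 pts

Check high-value combinations within 20 min:
- track 10+track 3+track 4+track 1: duration 4+7+3+2=16, value 17+26+26+36=105
- track 3+track 4+track 1: duration 7+3+2=12, value 26+26+36=88
- track 10+track 5+track 4+track 1: duration 4+11+3+2=20, value 17+7+26+36=86
- track 10+track 7+track 4+track 1: duration 4+9+3+2=18, value 17+3+26+36=82
- track 10+track 4+track 1: duration 4+3+2=9, value 17+26+36=79
Best: 105 pts.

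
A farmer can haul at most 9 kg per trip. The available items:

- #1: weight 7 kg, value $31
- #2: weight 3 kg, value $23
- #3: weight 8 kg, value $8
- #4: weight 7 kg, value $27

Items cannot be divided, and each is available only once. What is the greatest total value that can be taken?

$31

Check high-value combinations within 9 kg:
- #1: weight 7, value 31
- #4: weight 7, value 27
- #2: weight 3, value 23
- #3: weight 8, value 8
Best: $31.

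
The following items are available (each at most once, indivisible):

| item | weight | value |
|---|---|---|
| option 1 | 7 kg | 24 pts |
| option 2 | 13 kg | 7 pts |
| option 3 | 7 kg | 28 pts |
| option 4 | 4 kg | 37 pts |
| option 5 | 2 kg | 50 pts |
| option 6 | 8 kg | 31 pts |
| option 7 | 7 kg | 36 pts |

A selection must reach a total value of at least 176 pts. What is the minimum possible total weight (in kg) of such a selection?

28

Subsets with value ≥ 176, sorted by total weight:
- option 3+option 4+option 5+option 6+option 7: weight 28, value 182
- option 1+option 4+option 5+option 6+option 7: weight 28, value 178
- option 1+option 3+option 4+option 5+option 6+option 7: weight 35, value 206
Minimum weight: 28 kg.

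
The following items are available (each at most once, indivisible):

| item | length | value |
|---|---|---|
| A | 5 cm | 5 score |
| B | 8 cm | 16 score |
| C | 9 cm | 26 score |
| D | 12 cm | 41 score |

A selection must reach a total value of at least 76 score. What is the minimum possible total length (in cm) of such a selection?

29

Subsets with value ≥ 76, sorted by total length:
- B+C+D: length 29, value 83
- A+B+C+D: length 34, value 88
Minimum length: 29 cm.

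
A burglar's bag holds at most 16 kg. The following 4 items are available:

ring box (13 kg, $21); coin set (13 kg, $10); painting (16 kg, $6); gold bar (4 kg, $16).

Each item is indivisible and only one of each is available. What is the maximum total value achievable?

Check high-value combinations within 16 kg:
- ring box: weight 13, value 21
- gold bar: weight 4, value 16
- coin set: weight 13, value 10
- painting: weight 16, value 6
Best: $21.

$21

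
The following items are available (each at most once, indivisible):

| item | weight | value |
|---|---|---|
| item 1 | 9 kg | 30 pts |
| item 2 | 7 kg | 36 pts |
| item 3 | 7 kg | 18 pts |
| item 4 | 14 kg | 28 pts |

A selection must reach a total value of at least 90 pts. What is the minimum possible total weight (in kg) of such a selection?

Subsets with value ≥ 90, sorted by total weight:
- item 1+item 2+item 4: weight 30, value 94
- item 1+item 2+item 3+item 4: weight 37, value 112
Minimum weight: 30 kg.

30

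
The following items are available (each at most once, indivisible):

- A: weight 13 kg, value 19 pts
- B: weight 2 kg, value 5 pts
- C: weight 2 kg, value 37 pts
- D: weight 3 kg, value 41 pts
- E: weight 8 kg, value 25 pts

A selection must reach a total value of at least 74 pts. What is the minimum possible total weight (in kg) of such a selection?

5

Subsets with value ≥ 74, sorted by total weight:
- C+D: weight 5, value 78
- B+C+D: weight 7, value 83
Minimum weight: 5 kg.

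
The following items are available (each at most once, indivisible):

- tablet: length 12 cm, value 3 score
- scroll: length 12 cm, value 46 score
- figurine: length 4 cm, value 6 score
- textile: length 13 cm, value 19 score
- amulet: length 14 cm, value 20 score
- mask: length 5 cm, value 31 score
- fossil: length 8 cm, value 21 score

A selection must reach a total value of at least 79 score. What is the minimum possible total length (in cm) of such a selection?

21

Subsets with value ≥ 79, sorted by total length:
- scroll+figurine+mask: length 21, value 83
- scroll+mask+fossil: length 25, value 98
- scroll+figurine+mask+fossil: length 29, value 104
- tablet+scroll+mask: length 29, value 80
Minimum length: 21 cm.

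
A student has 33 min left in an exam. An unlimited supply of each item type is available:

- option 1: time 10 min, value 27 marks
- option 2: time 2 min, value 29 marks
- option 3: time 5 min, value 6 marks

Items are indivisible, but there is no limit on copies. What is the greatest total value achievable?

Best value-per-unit is option 2 at 29/2, and filling with it alone uses time 16×2=32. No mix of the others beats 16×29 = 464.

464 marks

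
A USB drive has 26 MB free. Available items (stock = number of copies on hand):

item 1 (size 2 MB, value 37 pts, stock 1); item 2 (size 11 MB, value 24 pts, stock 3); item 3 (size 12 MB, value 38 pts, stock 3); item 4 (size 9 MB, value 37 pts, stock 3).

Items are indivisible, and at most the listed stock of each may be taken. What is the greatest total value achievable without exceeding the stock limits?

113 pts

Best selections within size 26 and stock limits:
- 1×item 1 + 2×item 3: size 26, value 113
- 1×item 1 + 1×item 3 + 1×item 4: size 23, value 112
- 1×item 1 + 2×item 4: size 20, value 111
- 1×item 1 + 1×item 2 + 1×item 3: size 25, value 99
Best: 113 pts.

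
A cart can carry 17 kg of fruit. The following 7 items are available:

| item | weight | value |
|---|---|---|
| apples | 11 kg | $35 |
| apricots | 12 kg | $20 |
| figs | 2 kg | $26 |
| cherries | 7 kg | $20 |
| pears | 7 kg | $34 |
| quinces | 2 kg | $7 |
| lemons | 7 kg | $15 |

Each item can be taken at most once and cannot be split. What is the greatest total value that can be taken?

$80

Check high-value combinations within 17 kg:
- figs+cherries+pears: weight 2+7+7=16, value 26+20+34=80
- figs+pears+lemons: weight 2+7+7=16, value 26+34+15=75
- apples+figs+quinces: weight 11+2+2=15, value 35+26+7=68
- figs+pears+quinces: weight 2+7+2=11, value 26+34+7=67
- apples+figs: weight 11+2=13, value 35+26=61
Best: $80.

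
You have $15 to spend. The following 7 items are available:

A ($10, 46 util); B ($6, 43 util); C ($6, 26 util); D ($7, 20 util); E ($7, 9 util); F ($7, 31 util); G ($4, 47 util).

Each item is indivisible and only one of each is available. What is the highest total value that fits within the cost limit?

Check high-value combinations within $15:
- A+G: cost 10+4=14, value 46+47=93
- B+G: cost 6+4=10, value 43+47=90
- F+G: cost 7+4=11, value 31+47=78
- B+F: cost 6+7=13, value 43+31=74
Best: 93 util.

93 util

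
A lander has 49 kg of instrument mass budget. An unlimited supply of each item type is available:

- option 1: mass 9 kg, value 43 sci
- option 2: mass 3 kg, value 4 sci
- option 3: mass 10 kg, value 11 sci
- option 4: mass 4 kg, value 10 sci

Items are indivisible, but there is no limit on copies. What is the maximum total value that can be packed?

225 sci

Best value-per-unit is option 1 at 43/9; filling with it alone gives 5×43 = 215.
Optimal mix: 5×option 1 + 1×option 4 → mass 49, value 225.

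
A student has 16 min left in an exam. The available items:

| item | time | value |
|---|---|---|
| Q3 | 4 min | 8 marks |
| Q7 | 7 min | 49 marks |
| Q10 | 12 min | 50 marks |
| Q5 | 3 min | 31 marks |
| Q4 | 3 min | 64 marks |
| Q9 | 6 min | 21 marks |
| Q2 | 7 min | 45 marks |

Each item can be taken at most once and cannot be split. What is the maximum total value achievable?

Check high-value combinations within 16 min:
- Q7+Q5+Q4: time 7+3+3=13, value 49+31+64=144
- Q5+Q4+Q2: time 3+3+7=13, value 31+64+45=140
- Q7+Q4+Q9: time 7+3+6=16, value 49+64+21=134
- Q4+Q9+Q2: time 3+6+7=16, value 64+21+45=130
- Q3+Q5+Q4+Q9: time 4+3+3+6=16, value 8+31+64+21=124
Best: 144 marks.

144 marks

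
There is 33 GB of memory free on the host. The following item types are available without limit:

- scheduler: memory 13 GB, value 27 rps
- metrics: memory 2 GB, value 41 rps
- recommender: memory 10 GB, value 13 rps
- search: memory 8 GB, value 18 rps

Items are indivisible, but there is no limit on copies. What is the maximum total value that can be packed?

656 rps

Best value-per-unit is metrics at 41/2, and filling with it alone uses memory 16×2=32. No mix of the others beats 16×41 = 656.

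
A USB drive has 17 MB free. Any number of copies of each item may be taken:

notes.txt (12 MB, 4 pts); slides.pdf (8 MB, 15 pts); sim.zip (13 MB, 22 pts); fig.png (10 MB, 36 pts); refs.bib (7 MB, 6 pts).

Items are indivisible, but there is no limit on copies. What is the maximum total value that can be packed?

42 pts

Best value-per-unit is fig.png at 36/10; filling with it alone gives 1×36 = 36.
Optimal mix: 1×fig.png + 1×refs.bib → size 17, value 42.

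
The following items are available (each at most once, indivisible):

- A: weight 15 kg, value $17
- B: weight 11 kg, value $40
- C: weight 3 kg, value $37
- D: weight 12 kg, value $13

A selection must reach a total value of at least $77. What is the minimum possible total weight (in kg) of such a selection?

14

Subsets with value ≥ 77, sorted by total weight:
- B+C: weight 14, value 77
- B+C+D: weight 26, value 90
Minimum weight: 14 kg.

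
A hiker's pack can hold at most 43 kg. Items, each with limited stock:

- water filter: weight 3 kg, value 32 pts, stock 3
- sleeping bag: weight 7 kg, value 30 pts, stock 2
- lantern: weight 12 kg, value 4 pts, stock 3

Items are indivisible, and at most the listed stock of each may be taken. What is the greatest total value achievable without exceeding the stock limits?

160 pts

Best selections within weight 43 and stock limits:
- 3×water filter + 2×sleeping bag + 1×lantern: weight 35, value 160
- 3×water filter + 2×sleeping bag: weight 23, value 156
- 3×water filter + 1×sleeping bag + 2×lantern: weight 40, value 134
Best: 160 pts.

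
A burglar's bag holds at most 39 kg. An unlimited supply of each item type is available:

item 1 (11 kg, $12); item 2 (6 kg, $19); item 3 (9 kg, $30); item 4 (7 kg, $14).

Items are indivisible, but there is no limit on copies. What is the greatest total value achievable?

$128

Best value-per-unit is item 3 at 30/9; filling with it alone gives 4×30 = 120.
Optimal mix: 2×item 2 + 3×item 3 → weight 39, value 128.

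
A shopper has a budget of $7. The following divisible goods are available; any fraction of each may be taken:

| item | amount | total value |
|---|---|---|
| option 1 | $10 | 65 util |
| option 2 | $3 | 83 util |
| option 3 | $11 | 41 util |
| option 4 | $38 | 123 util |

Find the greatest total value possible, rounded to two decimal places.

109.00

Take in order of value per unit:
- option 2 (83/3 per unit): all 3 → value 83, running total 83.00
- option 1 (65/10 per unit): 4 of 10 → value 4×65/10 = 26.0000, running total 109.00
Total 109.00.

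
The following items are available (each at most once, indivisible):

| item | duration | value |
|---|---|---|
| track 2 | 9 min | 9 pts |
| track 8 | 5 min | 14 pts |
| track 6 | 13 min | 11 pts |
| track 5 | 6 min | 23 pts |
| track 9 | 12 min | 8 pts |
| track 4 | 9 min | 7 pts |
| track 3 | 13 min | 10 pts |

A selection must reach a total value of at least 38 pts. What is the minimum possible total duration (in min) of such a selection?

Subsets with value ≥ 38, sorted by total duration:
- track 2+track 8+track 5: duration 20, value 46
- track 8+track 5+track 4: duration 20, value 44
- track 8+track 5+track 9: duration 23, value 45
- track 8+track 6+track 5: duration 24, value 48
Minimum duration: 20 min.

20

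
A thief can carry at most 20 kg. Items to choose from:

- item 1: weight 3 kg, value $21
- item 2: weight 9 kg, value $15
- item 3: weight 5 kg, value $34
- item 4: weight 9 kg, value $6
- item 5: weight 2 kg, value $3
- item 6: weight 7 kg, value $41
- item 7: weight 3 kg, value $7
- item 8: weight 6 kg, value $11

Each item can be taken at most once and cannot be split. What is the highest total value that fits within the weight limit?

Check high-value combinations within 20 kg:
- item 1+item 3+item 5+item 6+item 7: weight 3+5+2+7+3=20, value 21+34+3+41+7=106
- item 1+item 3+item 6+item 7: weight 3+5+7+3=18, value 21+34+41+7=103
- item 1+item 3+item 5+item 6: weight 3+5+2+7=17, value 21+34+3+41=99
- item 1+item 3+item 6: weight 3+5+7=15, value 21+34+41=96
- item 3+item 5+item 6+item 8: weight 5+2+7+6=20, value 34+3+41+11=89
Best: $106.

$106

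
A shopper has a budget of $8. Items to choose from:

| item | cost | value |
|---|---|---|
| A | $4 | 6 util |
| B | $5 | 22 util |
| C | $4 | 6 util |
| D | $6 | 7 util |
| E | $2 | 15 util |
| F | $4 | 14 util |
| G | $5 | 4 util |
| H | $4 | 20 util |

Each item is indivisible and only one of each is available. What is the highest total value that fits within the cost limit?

37 util

Check high-value combinations within $8:
- B+E: cost 5+2=7, value 22+15=37
- E+H: cost 2+4=6, value 15+20=35
- F+H: cost 4+4=8, value 14+20=34
Best: 37 util.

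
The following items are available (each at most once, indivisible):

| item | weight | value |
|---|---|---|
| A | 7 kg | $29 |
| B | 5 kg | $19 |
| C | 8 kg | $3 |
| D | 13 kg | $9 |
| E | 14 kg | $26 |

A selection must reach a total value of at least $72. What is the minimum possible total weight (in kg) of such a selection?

26

Subsets with value ≥ 72, sorted by total weight:
- A+B+E: weight 26, value 74
- A+B+C+E: weight 34, value 77
- A+B+D+E: weight 39, value 83
Minimum weight: 26 kg.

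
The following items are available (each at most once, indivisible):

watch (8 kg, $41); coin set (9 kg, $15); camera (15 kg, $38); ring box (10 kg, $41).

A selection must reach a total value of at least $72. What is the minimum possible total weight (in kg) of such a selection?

Subsets with value ≥ 72, sorted by total weight:
- watch+ring box: weight 18, value 82
- watch+camera: weight 23, value 79
Minimum weight: 18 kg.

18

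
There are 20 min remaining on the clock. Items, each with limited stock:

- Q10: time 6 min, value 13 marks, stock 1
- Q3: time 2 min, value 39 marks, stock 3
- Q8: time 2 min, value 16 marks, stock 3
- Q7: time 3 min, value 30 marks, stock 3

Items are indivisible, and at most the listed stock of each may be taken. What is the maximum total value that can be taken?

Best selections within time 20 and stock limits:
- 3×Q3 + 2×Q8 + 3×Q7: time 19, value 239
- 3×Q3 + 3×Q8 + 2×Q7: time 18, value 225
- 3×Q3 + 1×Q8 + 3×Q7: time 17, value 223
- 2×Q3 + 3×Q8 + 3×Q7: time 19, value 216
Best: 239 marks.

239 marks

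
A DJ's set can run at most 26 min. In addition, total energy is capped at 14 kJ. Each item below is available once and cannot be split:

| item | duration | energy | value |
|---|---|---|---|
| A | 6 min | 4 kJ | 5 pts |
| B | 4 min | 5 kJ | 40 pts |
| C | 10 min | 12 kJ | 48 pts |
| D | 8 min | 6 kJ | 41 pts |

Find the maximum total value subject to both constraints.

81 pts

Feasible sets respecting both limits:
- B+D: duration 12, energy 11, value 81
- C: duration 10, energy 12, value 48
- A+D: duration 14, energy 10, value 46
Best: 81 pts.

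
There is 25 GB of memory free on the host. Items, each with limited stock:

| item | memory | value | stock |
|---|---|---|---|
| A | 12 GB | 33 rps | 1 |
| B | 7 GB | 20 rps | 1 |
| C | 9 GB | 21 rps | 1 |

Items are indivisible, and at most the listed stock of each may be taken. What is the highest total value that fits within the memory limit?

54 rps

Top feasible selections:
- 1×A + 1×C: memory 21, value 54
- 1×A + 1×B: memory 19, value 53
- 1×B + 1×C: memory 16, value 41
Best: 54 rps.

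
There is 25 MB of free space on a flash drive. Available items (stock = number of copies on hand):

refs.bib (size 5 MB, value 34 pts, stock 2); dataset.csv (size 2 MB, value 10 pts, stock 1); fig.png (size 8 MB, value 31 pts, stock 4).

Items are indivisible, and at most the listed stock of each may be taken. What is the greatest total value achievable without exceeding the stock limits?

109 pts

Best selections within size 25 and stock limits:
- 2×refs.bib + 1×dataset.csv + 1×fig.png: size 20, value 109
- 1×refs.bib + 1×dataset.csv + 2×fig.png: size 23, value 106
- 2×refs.bib + 1×fig.png: size 18, value 99
- 1×refs.bib + 2×fig.png: size 21, value 96
Best: 109 pts.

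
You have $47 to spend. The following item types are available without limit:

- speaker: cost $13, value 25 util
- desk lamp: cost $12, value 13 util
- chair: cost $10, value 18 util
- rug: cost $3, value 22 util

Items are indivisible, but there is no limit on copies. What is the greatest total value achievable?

Best value-per-unit is rug at 22/3, and filling with it alone uses cost 15×3=45. No mix of the others beats 15×22 = 330.

330 util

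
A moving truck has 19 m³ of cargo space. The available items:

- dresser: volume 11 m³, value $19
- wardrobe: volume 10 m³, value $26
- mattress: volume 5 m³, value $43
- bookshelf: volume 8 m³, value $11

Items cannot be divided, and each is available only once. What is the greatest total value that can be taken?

Check high-value combinations within 19 m³:
- wardrobe+mattress: volume 10+5=15, value 26+43=69
- dresser+mattress: volume 11+5=16, value 19+43=62
- mattress+bookshelf: volume 5+8=13, value 43+11=54
Best: $69.

$69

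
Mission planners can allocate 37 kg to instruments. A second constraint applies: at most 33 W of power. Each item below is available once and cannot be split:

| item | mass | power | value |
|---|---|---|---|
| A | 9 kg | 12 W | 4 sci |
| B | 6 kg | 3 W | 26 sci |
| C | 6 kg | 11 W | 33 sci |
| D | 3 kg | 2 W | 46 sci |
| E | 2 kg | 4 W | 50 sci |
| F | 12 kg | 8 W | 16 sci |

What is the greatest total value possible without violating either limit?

171 sci

Feasible sets respecting both limits:
- B+C+D+E+F: mass 29, power 28, value 171
- A+B+C+D+E: mass 26, power 32, value 159
- B+C+D+E: mass 17, power 20, value 155
- C+D+E+F: mass 23, power 25, value 145
Best: 171 sci.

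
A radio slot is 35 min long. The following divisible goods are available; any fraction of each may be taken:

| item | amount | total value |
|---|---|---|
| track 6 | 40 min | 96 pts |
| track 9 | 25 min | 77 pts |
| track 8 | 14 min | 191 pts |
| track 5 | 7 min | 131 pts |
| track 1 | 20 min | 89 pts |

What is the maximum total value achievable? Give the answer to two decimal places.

Take in order of value per unit:
- track 5 (131/7 per unit): all 7 → value 131, running total 131.00
- track 8 (191/14 per unit): all 14 → value 191, running total 322.00
- track 1 (89/20 per unit): 14 of 20 → value 14×89/20 = 62.3000, running total 384.30
Total 384.30.

384.30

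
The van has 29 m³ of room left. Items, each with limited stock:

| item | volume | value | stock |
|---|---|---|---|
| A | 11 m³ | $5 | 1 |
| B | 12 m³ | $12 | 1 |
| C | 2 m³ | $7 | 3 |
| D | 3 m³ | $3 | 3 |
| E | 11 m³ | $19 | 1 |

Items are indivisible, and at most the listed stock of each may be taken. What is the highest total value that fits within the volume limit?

$52

Top feasible selections:
- 1×B + 3×C + 1×E: volume 29, value 52
- 3×C + 3×D + 1×E: volume 26, value 49
- 3×C + 2×D + 1×E: volume 23, value 46
Best: $52.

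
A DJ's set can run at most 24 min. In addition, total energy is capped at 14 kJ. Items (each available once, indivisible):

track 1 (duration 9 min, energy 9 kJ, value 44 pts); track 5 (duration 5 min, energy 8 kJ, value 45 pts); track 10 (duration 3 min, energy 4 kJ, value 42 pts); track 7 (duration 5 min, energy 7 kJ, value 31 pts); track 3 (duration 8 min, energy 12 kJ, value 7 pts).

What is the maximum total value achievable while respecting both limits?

87 pts

Feasible sets respecting both limits:
- track 5+track 10: duration 8, energy 12, value 87
- track 1+track 10: duration 12, energy 13, value 86
- track 10+track 7: duration 8, energy 11, value 73
- track 5: duration 5, energy 8, value 45
Best: 87 pts.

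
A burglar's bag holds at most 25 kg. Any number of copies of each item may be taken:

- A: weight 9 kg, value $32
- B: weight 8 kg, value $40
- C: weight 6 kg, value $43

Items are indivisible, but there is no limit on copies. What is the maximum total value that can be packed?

$172

Best value-per-unit is C at 43/6, and filling with it alone uses weight 4×6=24. No mix of the others beats 4×43 = 172.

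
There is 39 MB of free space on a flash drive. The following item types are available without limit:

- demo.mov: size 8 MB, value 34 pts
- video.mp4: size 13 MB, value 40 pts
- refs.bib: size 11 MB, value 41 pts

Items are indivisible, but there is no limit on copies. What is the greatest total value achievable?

150 pts

Best value-per-unit is demo.mov at 34/8; filling with it alone gives 4×34 = 136.
Optimal mix: 2×demo.mov + 2×refs.bib → size 38, value 150.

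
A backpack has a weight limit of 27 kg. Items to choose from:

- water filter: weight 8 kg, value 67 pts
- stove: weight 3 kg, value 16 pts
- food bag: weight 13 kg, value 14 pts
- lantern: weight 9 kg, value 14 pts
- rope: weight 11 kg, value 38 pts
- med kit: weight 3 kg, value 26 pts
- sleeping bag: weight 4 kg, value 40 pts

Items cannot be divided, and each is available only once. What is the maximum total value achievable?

171 pts

Check high-value combinations within 27 kg:
- water filter+rope+med kit+sleeping bag: weight 8+11+3+4=26, value 67+38+26+40=171
- water filter+stove+lantern+med kit+sleeping bag: weight 8+3+9+3+4=27, value 67+16+14+26+40=163
- water filter+stove+rope+sleeping bag: weight 8+3+11+4=26, value 67+16+38+40=161
- water filter+stove+med kit+sleeping bag: weight 8+3+3+4=18, value 67+16+26+40=149
Best: 171 pts.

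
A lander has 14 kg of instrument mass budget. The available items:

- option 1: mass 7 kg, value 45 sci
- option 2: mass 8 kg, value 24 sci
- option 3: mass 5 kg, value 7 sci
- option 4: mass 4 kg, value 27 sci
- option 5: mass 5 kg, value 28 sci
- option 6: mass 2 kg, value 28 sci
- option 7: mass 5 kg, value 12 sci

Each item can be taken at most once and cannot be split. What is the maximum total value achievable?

Check high-value combinations within 14 kg:
- option 1+option 5+option 6: mass 7+5+2=14, value 45+28+28=101
- option 1+option 4+option 6: mass 7+4+2=13, value 45+27+28=100
- option 1+option 6+option 7: mass 7+2+5=14, value 45+28+12=85
- option 4+option 5+option 6: mass 4+5+2=11, value 27+28+28=83
Best: 101 sci.

101 sci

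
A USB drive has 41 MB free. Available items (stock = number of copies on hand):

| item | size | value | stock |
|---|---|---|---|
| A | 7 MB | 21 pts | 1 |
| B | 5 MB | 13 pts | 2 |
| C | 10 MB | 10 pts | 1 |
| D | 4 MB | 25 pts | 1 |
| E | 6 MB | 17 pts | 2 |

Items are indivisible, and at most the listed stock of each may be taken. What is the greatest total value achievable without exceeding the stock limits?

Best selections within size 41 and stock limits:
- 1×A + 2×B + 1×D + 2×E: size 33, value 106
- 1×A + 1×B + 1×C + 1×D + 2×E: size 38, value 103
- 1×A + 2×B + 1×C + 1×D + 1×E: size 37, value 99
- 2×B + 1×C + 1×D + 2×E: size 36, value 95
Best: 106 pts.

106 pts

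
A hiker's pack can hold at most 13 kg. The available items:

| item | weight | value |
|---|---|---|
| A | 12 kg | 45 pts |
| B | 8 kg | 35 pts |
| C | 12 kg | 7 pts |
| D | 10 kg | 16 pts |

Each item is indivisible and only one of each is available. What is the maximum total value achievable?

Check high-value combinations within 13 kg:
- A: weight 12, value 45
- B: weight 8, value 35
- D: weight 10, value 16
Best: 45 pts.

45 pts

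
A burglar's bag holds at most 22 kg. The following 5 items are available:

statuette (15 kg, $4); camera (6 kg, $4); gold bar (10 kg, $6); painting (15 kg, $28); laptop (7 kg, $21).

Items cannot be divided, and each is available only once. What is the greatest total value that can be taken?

This is a 0/1 knapsack; check combinations near the capacity.
- painting+laptop: weight 15+7=22, value 28+21=49
- camera+painting: weight 6+15=21, value 4+28=32
- painting: weight 15, value 28
- gold bar+laptop: weight 10+7=17, value 6+21=27
Best: $49.

$49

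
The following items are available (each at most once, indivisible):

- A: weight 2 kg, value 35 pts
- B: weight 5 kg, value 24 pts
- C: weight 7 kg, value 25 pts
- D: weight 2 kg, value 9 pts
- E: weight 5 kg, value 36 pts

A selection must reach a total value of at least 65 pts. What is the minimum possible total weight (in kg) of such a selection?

Subsets with value ≥ 65, sorted by total weight:
- A+E: weight 7, value 71
- A+D+E: weight 9, value 80
- A+B+D: weight 9, value 68
Minimum weight: 7 kg.

7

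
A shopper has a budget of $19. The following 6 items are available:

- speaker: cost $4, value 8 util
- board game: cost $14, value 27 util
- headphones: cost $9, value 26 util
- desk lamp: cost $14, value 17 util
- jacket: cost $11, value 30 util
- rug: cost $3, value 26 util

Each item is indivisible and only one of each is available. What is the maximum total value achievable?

Check high-value combinations within $19:
- speaker+jacket+rug: cost 4+11+3=18, value 8+30+26=64
- speaker+headphones+rug: cost 4+9+3=16, value 8+26+26=60
- jacket+rug: cost 11+3=14, value 30+26=56
- board game+rug: cost 14+3=17, value 27+26=53
Best: 64 util.

64 util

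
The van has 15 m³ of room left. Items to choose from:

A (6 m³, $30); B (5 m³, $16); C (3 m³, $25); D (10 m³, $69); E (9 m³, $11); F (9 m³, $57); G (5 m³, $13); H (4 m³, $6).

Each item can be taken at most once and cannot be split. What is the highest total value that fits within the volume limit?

Check high-value combinations within 15 m³:
- C+D: volume 3+10=13, value 25+69=94
- A+F: volume 6+9=15, value 30+57=87
- B+D: volume 5+10=15, value 16+69=85
- C+F: volume 3+9=12, value 25+57=82
- D+G: volume 10+5=15, value 69+13=82
Best: $94.

$94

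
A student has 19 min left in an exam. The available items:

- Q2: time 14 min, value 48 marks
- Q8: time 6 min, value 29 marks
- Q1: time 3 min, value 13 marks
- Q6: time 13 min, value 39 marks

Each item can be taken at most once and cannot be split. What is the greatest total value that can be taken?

Check high-value combinations within 19 min:
- Q8+Q6: time 6+13=19, value 29+39=68
- Q2+Q1: time 14+3=17, value 48+13=61
- Q1+Q6: time 3+13=16, value 13+39=52
- Q2: time 14, value 48
- Q8+Q1: time 6+3=9, value 29+13=42
Best: 68 marks.

68 marks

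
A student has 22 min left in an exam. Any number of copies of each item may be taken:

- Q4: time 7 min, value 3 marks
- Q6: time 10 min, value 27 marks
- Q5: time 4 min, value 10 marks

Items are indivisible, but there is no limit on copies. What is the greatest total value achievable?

Best value-per-unit is Q6 at 27/10; filling with it alone gives 2×27 = 54.
Optimal mix: 1×Q6 + 3×Q5 → time 22, value 57.

57 marks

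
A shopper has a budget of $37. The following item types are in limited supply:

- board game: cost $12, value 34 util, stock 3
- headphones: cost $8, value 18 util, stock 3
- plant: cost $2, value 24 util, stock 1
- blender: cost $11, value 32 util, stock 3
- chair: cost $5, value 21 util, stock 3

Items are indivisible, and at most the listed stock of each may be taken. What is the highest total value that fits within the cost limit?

Best selections within cost 37 and stock limits:
- 1×board game + 1×headphones + 1×plant + 3×chair: cost 37, value 139
- 1×headphones + 1×plant + 1×blender + 3×chair: cost 36, value 137
Best: 139 util.

139 util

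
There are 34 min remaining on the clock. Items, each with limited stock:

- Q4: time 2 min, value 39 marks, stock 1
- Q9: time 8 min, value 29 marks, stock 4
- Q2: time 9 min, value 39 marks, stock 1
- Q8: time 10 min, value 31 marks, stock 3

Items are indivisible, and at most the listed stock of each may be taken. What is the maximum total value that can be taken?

155 marks

Best selections within time 34 and stock limits:
- 1×Q4 + 4×Q9: time 34, value 155
- 1×Q4 + 1×Q2 + 2×Q8: time 31, value 140
- 1×Q4 + 1×Q9 + 1×Q2 + 1×Q8: time 29, value 138
- 1×Q4 + 2×Q9 + 1×Q2: time 27, value 136
Best: 155 marks.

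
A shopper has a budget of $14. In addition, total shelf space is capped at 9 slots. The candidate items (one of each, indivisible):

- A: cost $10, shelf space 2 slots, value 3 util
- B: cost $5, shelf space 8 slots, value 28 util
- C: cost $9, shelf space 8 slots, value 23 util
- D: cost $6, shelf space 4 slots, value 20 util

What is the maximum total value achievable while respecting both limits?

Feasible sets respecting both limits:
- B: cost 5, shelf space 8, value 28
- C: cost 9, shelf space 8, value 23
- D: cost 6, shelf space 4, value 20
Best: 28 util.

28 util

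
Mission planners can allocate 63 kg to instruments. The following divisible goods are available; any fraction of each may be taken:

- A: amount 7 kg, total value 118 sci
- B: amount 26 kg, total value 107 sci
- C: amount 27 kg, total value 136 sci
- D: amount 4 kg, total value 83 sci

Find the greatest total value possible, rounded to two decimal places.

439.88

Take in order of value per unit:
- D (83/4 per unit): all 4 → value 83, running total 83.00
- A (118/7 per unit): all 7 → value 118, running total 201.00
- C (136/27 per unit): all 27 → value 136, running total 337.00
- B (107/26 per unit): 25 of 26 → value 25×107/26 = 102.8846, running total 439.88
Total 439.88.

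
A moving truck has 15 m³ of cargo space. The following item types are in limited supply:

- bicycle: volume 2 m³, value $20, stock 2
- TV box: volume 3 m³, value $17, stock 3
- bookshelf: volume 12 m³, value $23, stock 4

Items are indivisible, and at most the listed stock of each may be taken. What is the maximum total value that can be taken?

Best selections within volume 15 and stock limits:
- 2×bicycle + 3×TV box: volume 13, value 91
- 2×bicycle + 2×TV box: volume 10, value 74
Best: $91.

$91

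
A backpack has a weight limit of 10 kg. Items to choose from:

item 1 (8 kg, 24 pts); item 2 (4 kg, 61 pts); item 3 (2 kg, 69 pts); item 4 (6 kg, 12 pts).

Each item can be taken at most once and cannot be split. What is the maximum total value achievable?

Check high-value combinations within 10 kg:
- item 2+item 3: weight 4+2=6, value 61+69=130
- item 1+item 3: weight 8+2=10, value 24+69=93
- item 3+item 4: weight 2+6=8, value 69+12=81
- item 2+item 4: weight 4+6=10, value 61+12=73
Best: 130 pts.

130 pts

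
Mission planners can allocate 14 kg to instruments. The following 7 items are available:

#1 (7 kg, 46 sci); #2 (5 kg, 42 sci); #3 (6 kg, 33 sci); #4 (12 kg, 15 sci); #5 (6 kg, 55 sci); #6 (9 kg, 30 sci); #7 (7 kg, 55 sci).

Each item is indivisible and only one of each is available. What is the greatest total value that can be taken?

Check high-value combinations within 14 kg:
- #5+#7: mass 6+7=13, value 55+55=110
- #1+#5: mass 7+6=13, value 46+55=101
- #1+#7: mass 7+7=14, value 46+55=101
- #2+#5: mass 5+6=11, value 42+55=97
- #2+#7: mass 5+7=12, value 42+55=97
Best: 110 sci.

110 sci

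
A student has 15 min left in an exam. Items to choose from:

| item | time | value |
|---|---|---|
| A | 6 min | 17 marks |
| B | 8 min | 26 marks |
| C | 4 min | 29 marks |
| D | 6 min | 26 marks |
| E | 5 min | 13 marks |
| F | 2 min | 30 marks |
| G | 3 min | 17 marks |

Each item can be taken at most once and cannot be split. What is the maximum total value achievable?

Check high-value combinations within 15 min:
- C+D+F+G: time 4+6+2+3=15, value 29+26+30+17=102
- A+C+F+G: time 6+4+2+3=15, value 17+29+30+17=93
- C+E+F+G: time 4+5+2+3=14, value 29+13+30+17=89
- C+D+F: time 4+6+2=12, value 29+26+30=85
Best: 102 marks.

102 marks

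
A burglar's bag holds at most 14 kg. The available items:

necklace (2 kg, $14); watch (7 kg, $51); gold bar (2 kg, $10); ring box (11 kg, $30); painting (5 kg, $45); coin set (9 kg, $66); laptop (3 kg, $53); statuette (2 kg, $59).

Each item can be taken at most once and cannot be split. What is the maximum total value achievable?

$181

Check high-value combinations within 14 kg:
- necklace+gold bar+painting+laptop+statuette: weight 2+2+5+3+2=14, value 14+10+45+53+59=181
- coin set+laptop+statuette: weight 9+3+2=14, value 66+53+59=178
- necklace+watch+laptop+statuette: weight 2+7+3+2=14, value 14+51+53+59=177
- watch+gold bar+laptop+statuette: weight 7+2+3+2=14, value 51+10+53+59=173
Best: $181.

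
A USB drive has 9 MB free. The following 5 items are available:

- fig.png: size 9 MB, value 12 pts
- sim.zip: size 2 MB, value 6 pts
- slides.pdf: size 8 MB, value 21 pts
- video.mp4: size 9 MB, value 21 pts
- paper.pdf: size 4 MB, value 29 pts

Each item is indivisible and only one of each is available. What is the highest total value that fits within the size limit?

This is a 0/1 knapsack; check combinations near the capacity.
- sim.zip+paper.pdf: size 2+4=6, value 6+29=35
- paper.pdf: size 4, value 29
- slides.pdf: size 8, value 21
- video.mp4: size 9, value 21
Best: 35 pts.

35 pts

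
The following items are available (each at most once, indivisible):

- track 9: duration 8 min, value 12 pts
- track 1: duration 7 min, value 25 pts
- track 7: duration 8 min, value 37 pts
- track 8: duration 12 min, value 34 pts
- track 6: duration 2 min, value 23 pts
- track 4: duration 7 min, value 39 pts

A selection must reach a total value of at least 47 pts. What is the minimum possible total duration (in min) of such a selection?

9

Subsets with value ≥ 47, sorted by total duration:
- track 6+track 4: duration 9, value 62
- track 1+track 6: duration 9, value 48
- track 7+track 6: duration 10, value 60
Minimum duration: 9 min.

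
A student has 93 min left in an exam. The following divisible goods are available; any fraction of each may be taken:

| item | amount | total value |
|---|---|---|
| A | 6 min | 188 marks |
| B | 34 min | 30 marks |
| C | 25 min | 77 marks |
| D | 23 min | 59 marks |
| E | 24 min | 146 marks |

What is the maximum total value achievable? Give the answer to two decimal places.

Take in order of value per unit:
- A (188/6 per unit): all 6 → value 188, running total 188.00
- E (146/24 per unit): all 24 → value 146, running total 334.00
- C (77/25 per unit): all 25 → value 77, running total 411.00
- D (59/23 per unit): all 23 → value 59, running total 470.00
- B (30/34 per unit): 15 of 34 → value 15×30/34 = 13.2353, running total 483.24
Total 483.24.

483.24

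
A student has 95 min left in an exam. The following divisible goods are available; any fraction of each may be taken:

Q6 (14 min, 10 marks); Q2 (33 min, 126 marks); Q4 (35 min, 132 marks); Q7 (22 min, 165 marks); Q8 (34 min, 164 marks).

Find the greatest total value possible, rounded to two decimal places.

Take in order of value per unit:
- Q7 (165/22 per unit): all 22 → value 165, running total 165.00
- Q8 (164/34 per unit): all 34 → value 164, running total 329.00
- Q2 (126/33 per unit): all 33 → value 126, running total 455.00
- Q4 (132/35 per unit): 6 of 35 → value 6×132/35 = 22.6286, running total 477.63
Total 477.63.

477.63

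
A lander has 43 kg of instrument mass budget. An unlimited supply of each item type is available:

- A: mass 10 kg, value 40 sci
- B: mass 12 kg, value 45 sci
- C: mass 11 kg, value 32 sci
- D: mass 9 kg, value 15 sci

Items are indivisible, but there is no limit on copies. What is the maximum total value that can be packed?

165 sci

Best value-per-unit is A at 40/10; filling with it alone gives 4×40 = 160.
Optimal mix: 3×A + 1×B → mass 42, value 165.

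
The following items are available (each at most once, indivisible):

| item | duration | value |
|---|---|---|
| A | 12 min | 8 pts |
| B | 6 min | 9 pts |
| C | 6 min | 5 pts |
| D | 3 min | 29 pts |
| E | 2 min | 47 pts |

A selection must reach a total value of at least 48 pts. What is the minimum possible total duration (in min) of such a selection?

5

Subsets with value ≥ 48, sorted by total duration:
- D+E: duration 5, value 76
- B+E: duration 8, value 56
- C+E: duration 8, value 52
Minimum duration: 5 min.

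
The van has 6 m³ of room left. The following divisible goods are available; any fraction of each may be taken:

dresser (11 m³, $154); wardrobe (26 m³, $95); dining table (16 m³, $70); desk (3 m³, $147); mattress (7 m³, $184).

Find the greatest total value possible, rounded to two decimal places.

225.86

Take in order of value per unit:
- desk (147/3 per unit): all 3 → value 147, running total 147.00
- mattress (184/7 per unit): 3 of 7 → value 3×184/7 = 78.8571, running total 225.86
Total 225.86.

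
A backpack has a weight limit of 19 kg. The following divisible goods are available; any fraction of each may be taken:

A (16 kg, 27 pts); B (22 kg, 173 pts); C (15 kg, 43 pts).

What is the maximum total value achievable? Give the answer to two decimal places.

Take in order of value per unit:
- B (173/22 per unit): 19 of 22 → value 19×173/22 = 149.4091, running total 149.41
Total 149.41.

149.41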